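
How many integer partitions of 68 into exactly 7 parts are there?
p(68, 7 parts) = 47527

Partitions of n into exactly k parts are in bijection with partitions of n − k into at most k parts (subtract 1 from each part). So p(68, exactly 7) = p(61, parts ≤ 7). Computing via the recurrence p(m, j) = p(m, j−1) + p(m−j, j) gives 47527.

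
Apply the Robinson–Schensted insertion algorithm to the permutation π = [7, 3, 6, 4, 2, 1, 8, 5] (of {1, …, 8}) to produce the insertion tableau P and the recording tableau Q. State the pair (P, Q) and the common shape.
P = [1, 4, 5] / [2, 8] / [3] / [6] / [7];  Q = [1, 3, 7] / [2, 8] / [4] / [5] / [6];  common shape = (3, 2, 1, 1, 1)

Row-insert the values π_1, π_2, … into P one at a time, bumping the leftmost entry strictly greater than the inserted value down to the next row. The recording tableau Q records, in position (i, j), the step at which that cell was added to P.
  Insert 7 (step 1): P = [7];  Q = [1]
  Insert 3 (step 2): P = [3] / [7];  Q = [1] / [2]
  Insert 6 (step 3): P = [3, 6] / [7];  Q = [1, 3] / [2]
  Insert 4 (step 4): P = [3, 4] / [6] / [7];  Q = [1, 3] / [2] / [4]
  Insert 2 (step 5): P = [2, 4] / [3] / [6] / [7];  Q = [1, 3] / [2] / [4] / [5]
  Insert 1 (step 6): P = [1, 4] / [2] / [3] / [6] / [7];  Q = [1, 3] / [2] / [4] / [5] / [6]
  Insert 8 (step 7): P = [1, 4, 8] / [2] / [3] / [6] / [7];  Q = [1, 3, 7] / [2] / [4] / [5] / [6]
  Insert 5 (step 8): P = [1, 4, 5] / [2, 8] / [3] / [6] / [7];  Q = [1, 3, 7] / [2, 8] / [4] / [5] / [6]
Final shape: (3, 2, 1, 1, 1).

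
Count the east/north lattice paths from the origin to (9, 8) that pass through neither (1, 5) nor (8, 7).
Number of paths = 10882

Inclusion–exclusion. Total paths: C(17, 9) = 24310. Through P₁: C(6, 1)·C(11, 8) = 990. Through P₂: C(15, 8)·C(2, 1) = 12870. Since P₁ is strictly southwest of P₂, a monotone path through both must visit P₁ then P₂; paths through both = C(6, 1)·C(9, 7)·C(2, 1) = 432. Avoid both = 24310 − 990 − 12870 + 432 = 10882.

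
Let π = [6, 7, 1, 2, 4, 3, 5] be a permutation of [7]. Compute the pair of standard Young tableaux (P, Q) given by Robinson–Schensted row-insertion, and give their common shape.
P = [1, 2, 3, 5] / [4, 7] / [6];  Q = [1, 2, 5, 7] / [3, 4] / [6];  common shape = (4, 2, 1)

Row-insert the values π_1, π_2, … into P one at a time, bumping the leftmost entry strictly greater than the inserted value down to the next row. The recording tableau Q records, in position (i, j), the step at which that cell was added to P.
  Insert 6 (step 1): P = [6];  Q = [1]
  Insert 7 (step 2): P = [6, 7];  Q = [1, 2]
  Insert 1 (step 3): P = [1, 7] / [6];  Q = [1, 2] / [3]
  Insert 2 (step 4): P = [1, 2] / [6, 7];  Q = [1, 2] / [3, 4]
  Insert 4 (step 5): P = [1, 2, 4] / [6, 7];  Q = [1, 2, 5] / [3, 4]
  Insert 3 (step 6): P = [1, 2, 3] / [4, 7] / [6];  Q = [1, 2, 5] / [3, 4] / [6]
  Insert 5 (step 7): P = [1, 2, 3, 5] / [4, 7] / [6];  Q = [1, 2, 5, 7] / [3, 4] / [6]
Final shape: (4, 2, 1).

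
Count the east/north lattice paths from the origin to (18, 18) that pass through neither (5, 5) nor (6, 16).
Number of paths = 6447669501

Inclusion–exclusion. Total paths: C(36, 18) = 9075135300. Through P₁: C(10, 5)·C(26, 13) = 2620951200. Through P₂: C(22, 6)·C(14, 12) = 6789783. Since P₁ is strictly southwest of P₂, a monotone path through both must visit P₁ then P₂; paths through both = C(10, 5)·C(12, 1)·C(14, 12) = 275184. Avoid both = 9075135300 − 2620951200 − 6789783 + 275184 = 6447669501.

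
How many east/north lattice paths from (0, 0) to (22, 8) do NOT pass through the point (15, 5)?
Number of paths = 3992445

Total paths from (0, 0) to (22, 8): C(30, 22) = 5852925. Paths through (15, 5): (paths (0, 0) → (15, 5)) × (paths (15, 5) → (22, 8)) = C(20, 15) · C(10, 7) = 15504 · 120 = 1860480. Avoidance count = 5852925 − 1860480 = 3992445.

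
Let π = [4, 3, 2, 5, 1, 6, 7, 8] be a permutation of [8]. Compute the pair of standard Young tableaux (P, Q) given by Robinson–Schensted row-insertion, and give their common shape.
P = [1, 5, 6, 7, 8] / [2] / [3] / [4];  Q = [1, 4, 6, 7, 8] / [2] / [3] / [5];  common shape = (5, 1, 1, 1)

Row-insert the values π_1, π_2, … into P one at a time, bumping the leftmost entry strictly greater than the inserted value down to the next row. The recording tableau Q records, in position (i, j), the step at which that cell was added to P.
  Insert 4 (step 1): P = [4];  Q = [1]
  Insert 3 (step 2): P = [3] / [4];  Q = [1] / [2]
  Insert 2 (step 3): P = [2] / [3] / [4];  Q = [1] / [2] / [3]
  Insert 5 (step 4): P = [2, 5] / [3] / [4];  Q = [1, 4] / [2] / [3]
  Insert 1 (step 5): P = [1, 5] / [2] / [3] / [4];  Q = [1, 4] / [2] / [3] / [5]
  Insert 6 (step 6): P = [1, 5, 6] / [2] / [3] / [4];  Q = [1, 4, 6] / [2] / [3] / [5]
  Insert 7 (step 7): P = [1, 5, 6, 7] / [2] / [3] / [4];  Q = [1, 4, 6, 7] / [2] / [3] / [5]
  Insert 8 (step 8): P = [1, 5, 6, 7, 8] / [2] / [3] / [4];  Q = [1, 4, 6, 7, 8] / [2] / [3] / [5]
Final shape: (5, 1, 1, 1).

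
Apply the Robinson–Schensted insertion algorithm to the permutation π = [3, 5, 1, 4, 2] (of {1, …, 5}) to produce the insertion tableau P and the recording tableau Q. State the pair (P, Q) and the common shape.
P = [1, 2] / [3, 4] / [5];  Q = [1, 2] / [3, 4] / [5];  common shape = (2, 2, 1)

Row-insert the values π_1, π_2, … into P one at a time, bumping the leftmost entry strictly greater than the inserted value down to the next row. The recording tableau Q records, in position (i, j), the step at which that cell was added to P.
  Insert 3 (step 1): P = [3];  Q = [1]
  Insert 5 (step 2): P = [3, 5];  Q = [1, 2]
  Insert 1 (step 3): P = [1, 5] / [3];  Q = [1, 2] / [3]
  Insert 4 (step 4): P = [1, 4] / [3, 5];  Q = [1, 2] / [3, 4]
  Insert 2 (step 5): P = [1, 2] / [3, 4] / [5];  Q = [1, 2] / [3, 4] / [5]
Final shape: (2, 2, 1).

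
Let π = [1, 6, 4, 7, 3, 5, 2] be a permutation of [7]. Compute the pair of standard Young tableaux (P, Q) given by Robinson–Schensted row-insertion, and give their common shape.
P = [1, 2, 5] / [3, 7] / [4] / [6];  Q = [1, 2, 4] / [3, 6] / [5] / [7];  common shape = (3, 2, 1, 1)

Row-insert the values π_1, π_2, … into P one at a time, bumping the leftmost entry strictly greater than the inserted value down to the next row. The recording tableau Q records, in position (i, j), the step at which that cell was added to P.
  Insert 1 (step 1): P = [1];  Q = [1]
  Insert 6 (step 2): P = [1, 6];  Q = [1, 2]
  Insert 4 (step 3): P = [1, 4] / [6];  Q = [1, 2] / [3]
  Insert 7 (step 4): P = [1, 4, 7] / [6];  Q = [1, 2, 4] / [3]
  Insert 3 (step 5): P = [1, 3, 7] / [4] / [6];  Q = [1, 2, 4] / [3] / [5]
  Insert 5 (step 6): P = [1, 3, 5] / [4, 7] / [6];  Q = [1, 2, 4] / [3, 6] / [5]
  Insert 2 (step 7): P = [1, 2, 5] / [3, 7] / [4] / [6];  Q = [1, 2, 4] / [3, 6] / [5] / [7]
Final shape: (3, 2, 1, 1).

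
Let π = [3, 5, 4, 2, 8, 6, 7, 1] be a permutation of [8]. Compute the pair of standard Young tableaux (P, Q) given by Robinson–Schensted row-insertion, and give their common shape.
P = [1, 4, 6, 7] / [2, 8] / [3] / [5];  Q = [1, 2, 5, 7] / [3, 6] / [4] / [8];  common shape = (4, 2, 1, 1)

Row-insert the values π_1, π_2, … into P one at a time, bumping the leftmost entry strictly greater than the inserted value down to the next row. The recording tableau Q records, in position (i, j), the step at which that cell was added to P.
  Insert 3 (step 1): P = [3];  Q = [1]
  Insert 5 (step 2): P = [3, 5];  Q = [1, 2]
  Insert 4 (step 3): P = [3, 4] / [5];  Q = [1, 2] / [3]
  Insert 2 (step 4): P = [2, 4] / [3] / [5];  Q = [1, 2] / [3] / [4]
  Insert 8 (step 5): P = [2, 4, 8] / [3] / [5];  Q = [1, 2, 5] / [3] / [4]
  Insert 6 (step 6): P = [2, 4, 6] / [3, 8] / [5];  Q = [1, 2, 5] / [3, 6] / [4]
  Insert 7 (step 7): P = [2, 4, 6, 7] / [3, 8] / [5];  Q = [1, 2, 5, 7] / [3, 6] / [4]
  Insert 1 (step 8): P = [1, 4, 6, 7] / [2, 8] / [3] / [5];  Q = [1, 2, 5, 7] / [3, 6] / [4] / [8]
Final shape: (4, 2, 1, 1).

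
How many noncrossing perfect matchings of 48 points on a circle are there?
C_24 = 1289904147324

These noncrossing handshakes are counted by the Catalan number C_n = (1/(n + 1)) · C(2n, n). For n = 24: C_24 = (1/25) · C(48, 24) = 32247603683100/25 = 1289904147324.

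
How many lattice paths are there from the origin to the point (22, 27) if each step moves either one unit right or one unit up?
Number of paths = 49699896548176

A monotone lattice path from (0, 0) to (22, 27) consists of 22 east steps and 27 north steps in some order, so it is determined by which 22 of the 49 steps are east. The count is C(49, 22) = 49699896548176.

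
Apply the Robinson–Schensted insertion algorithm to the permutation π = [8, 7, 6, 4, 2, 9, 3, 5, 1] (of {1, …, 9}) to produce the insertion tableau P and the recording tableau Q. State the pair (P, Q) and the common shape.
P = [1, 3, 5] / [2, 9] / [4] / [6] / [7] / [8];  Q = [1, 6, 8] / [2, 7] / [3] / [4] / [5] / [9];  common shape = (3, 2, 1, 1, 1, 1)

Row-insert the values π_1, π_2, … into P one at a time, bumping the leftmost entry strictly greater than the inserted value down to the next row. The recording tableau Q records, in position (i, j), the step at which that cell was added to P.
  Insert 8 (step 1): P = [8];  Q = [1]
  Insert 7 (step 2): P = [7] / [8];  Q = [1] / [2]
  Insert 6 (step 3): P = [6] / [7] / [8];  Q = [1] / [2] / [3]
  Insert 4 (step 4): P = [4] / [6] / [7] / [8];  Q = [1] / [2] / [3] / [4]
  Insert 2 (step 5): P = [2] / [4] / [6] / [7] / [8];  Q = [1] / [2] / [3] / [4] / [5]
  Insert 9 (step 6): P = [2, 9] / [4] / [6] / [7] / [8];  Q = [1, 6] / [2] / [3] / [4] / [5]
  Insert 3 (step 7): P = [2, 3] / [4, 9] / [6] / [7] / [8];  Q = [1, 6] / [2, 7] / [3] / [4] / [5]
  Insert 5 (step 8): P = [2, 3, 5] / [4, 9] / [6] / [7] / [8];  Q = [1, 6, 8] / [2, 7] / [3] / [4] / [5]
  Insert 1 (step 9): P = [1, 3, 5] / [2, 9] / [4] / [6] / [7] / [8];  Q = [1, 6, 8] / [2, 7] / [3] / [4] / [5] / [9]
Final shape: (3, 2, 1, 1, 1, 1).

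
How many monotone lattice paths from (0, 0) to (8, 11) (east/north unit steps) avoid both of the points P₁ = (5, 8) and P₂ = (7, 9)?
Number of paths = 27105

Inclusion–exclusion. Total paths: C(19, 8) = 75582. Through P₁: C(13, 5)·C(6, 3) = 25740. Through P₂: C(16, 7)·C(3, 1) = 34320. Since P₁ is strictly southwest of P₂, a monotone path through both must visit P₁ then P₂; paths through both = C(13, 5)·C(3, 2)·C(3, 1) = 11583. Avoid both = 75582 − 25740 − 34320 + 11583 = 27105.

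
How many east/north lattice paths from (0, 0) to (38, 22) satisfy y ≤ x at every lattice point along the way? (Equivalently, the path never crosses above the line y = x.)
Number of paths = 6169814424129300

By the reflection principle (André's argument), the number of monotone paths to (38, 22) with n ≤ m that never go above y = x is C(60, 38) − C(60, 39) = 14154280149473100 − 7984465725343800 = 6169814424129300.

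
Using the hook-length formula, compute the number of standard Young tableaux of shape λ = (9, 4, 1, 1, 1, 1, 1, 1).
# SYT of shape (9, 4, 1, 1, 1, 1, 1, 1) = 2909907

Hook-length formula: f^λ = n! / Π hook(c), product over all cells c of the Young diagram. For λ = (9, 4, 1, 1, 1, 1, 1, 1), n = 19 boxes. Hook lengths by row (left-to-right, top-to-bottom): [16, 9, 8, 7, 5, 4, 3, 2, 1]; [10, 3, 2, 1]; [6]; [5]; [4]; [3]; [2]; [1]. Product of hooks = 41803776000. So f^λ = 19! / 41803776000 = 121645100408832000 / 41803776000 = 2909907.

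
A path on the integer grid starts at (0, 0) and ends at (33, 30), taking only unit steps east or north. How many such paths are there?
Number of paths = 860778005594247069

A monotone lattice path from (0, 0) to (33, 30) consists of 33 east steps and 30 north steps in some order, so it is determined by which 33 of the 63 steps are east. The count is C(63, 33) = 860778005594247069.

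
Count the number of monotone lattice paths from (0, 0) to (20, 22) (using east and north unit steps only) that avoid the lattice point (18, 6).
Number of paths = 513771014232

Total paths from (0, 0) to (20, 22): C(42, 20) = 513791607420. Paths through (18, 6): (paths (0, 0) → (18, 6)) × (paths (18, 6) → (20, 22)) = C(24, 18) · C(18, 2) = 134596 · 153 = 20593188. Avoidance count = 513791607420 − 20593188 = 513771014232.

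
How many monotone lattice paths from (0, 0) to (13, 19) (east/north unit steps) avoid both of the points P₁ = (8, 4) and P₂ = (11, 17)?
Number of paths = 212517240

Inclusion–exclusion. Total paths: C(32, 13) = 347373600. Through P₁: C(12, 8)·C(20, 5) = 7674480. Through P₂: C(28, 11)·C(4, 2) = 128845080. Since P₁ is strictly southwest of P₂, a monotone path through both must visit P₁ then P₂; paths through both = C(12, 8)·C(16, 3)·C(4, 2) = 1663200. Avoid both = 347373600 − 7674480 − 128845080 + 1663200 = 212517240.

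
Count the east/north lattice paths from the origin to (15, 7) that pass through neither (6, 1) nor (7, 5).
Number of paths = 101444

Inclusion–exclusion. Total paths: C(22, 15) = 170544. Through P₁: C(7, 6)·C(15, 9) = 35035. Through P₂: C(12, 7)·C(10, 8) = 35640. Since P₁ is strictly southwest of P₂, a monotone path through both must visit P₁ then P₂; paths through both = C(7, 6)·C(5, 1)·C(10, 8) = 1575. Avoid both = 170544 − 35035 − 35640 + 1575 = 101444.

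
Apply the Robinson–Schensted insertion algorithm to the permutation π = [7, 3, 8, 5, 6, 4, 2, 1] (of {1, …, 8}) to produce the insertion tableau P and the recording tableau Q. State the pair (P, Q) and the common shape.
P = [1, 4, 6] / [2, 8] / [3] / [5] / [7];  Q = [1, 3, 5] / [2, 4] / [6] / [7] / [8];  common shape = (3, 2, 1, 1, 1)

Row-insert the values π_1, π_2, … into P one at a time, bumping the leftmost entry strictly greater than the inserted value down to the next row. The recording tableau Q records, in position (i, j), the step at which that cell was added to P.
  Insert 7 (step 1): P = [7];  Q = [1]
  Insert 3 (step 2): P = [3] / [7];  Q = [1] / [2]
  Insert 8 (step 3): P = [3, 8] / [7];  Q = [1, 3] / [2]
  Insert 5 (step 4): P = [3, 5] / [7, 8];  Q = [1, 3] / [2, 4]
  Insert 6 (step 5): P = [3, 5, 6] / [7, 8];  Q = [1, 3, 5] / [2, 4]
  Insert 4 (step 6): P = [3, 4, 6] / [5, 8] / [7];  Q = [1, 3, 5] / [2, 4] / [6]
  Insert 2 (step 7): P = [2, 4, 6] / [3, 8] / [5] / [7];  Q = [1, 3, 5] / [2, 4] / [6] / [7]
  Insert 1 (step 8): P = [1, 4, 6] / [2, 8] / [3] / [5] / [7];  Q = [1, 3, 5] / [2, 4] / [6] / [7] / [8]
Final shape: (3, 2, 1, 1, 1).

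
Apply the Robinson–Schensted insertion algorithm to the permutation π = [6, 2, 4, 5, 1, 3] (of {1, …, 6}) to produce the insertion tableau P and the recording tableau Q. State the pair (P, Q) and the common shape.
P = [1, 3, 5] / [2, 4] / [6];  Q = [1, 3, 4] / [2, 6] / [5];  common shape = (3, 2, 1)

Row-insert the values π_1, π_2, … into P one at a time, bumping the leftmost entry strictly greater than the inserted value down to the next row. The recording tableau Q records, in position (i, j), the step at which that cell was added to P.
  Insert 6 (step 1): P = [6];  Q = [1]
  Insert 2 (step 2): P = [2] / [6];  Q = [1] / [2]
  Insert 4 (step 3): P = [2, 4] / [6];  Q = [1, 3] / [2]
  Insert 5 (step 4): P = [2, 4, 5] / [6];  Q = [1, 3, 4] / [2]
  Insert 1 (step 5): P = [1, 4, 5] / [2] / [6];  Q = [1, 3, 4] / [2] / [5]
  Insert 3 (step 6): P = [1, 3, 5] / [2, 4] / [6];  Q = [1, 3, 4] / [2, 6] / [5]
Final shape: (3, 2, 1).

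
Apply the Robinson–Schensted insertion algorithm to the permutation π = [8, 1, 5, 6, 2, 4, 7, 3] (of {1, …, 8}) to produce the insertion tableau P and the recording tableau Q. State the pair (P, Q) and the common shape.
P = [1, 2, 3, 7] / [4, 6] / [5] / [8];  Q = [1, 3, 4, 7] / [2, 6] / [5] / [8];  common shape = (4, 2, 1, 1)

Row-insert the values π_1, π_2, … into P one at a time, bumping the leftmost entry strictly greater than the inserted value down to the next row. The recording tableau Q records, in position (i, j), the step at which that cell was added to P.
  Insert 8 (step 1): P = [8];  Q = [1]
  Insert 1 (step 2): P = [1] / [8];  Q = [1] / [2]
  Insert 5 (step 3): P = [1, 5] / [8];  Q = [1, 3] / [2]
  Insert 6 (step 4): P = [1, 5, 6] / [8];  Q = [1, 3, 4] / [2]
  Insert 2 (step 5): P = [1, 2, 6] / [5] / [8];  Q = [1, 3, 4] / [2] / [5]
  Insert 4 (step 6): P = [1, 2, 4] / [5, 6] / [8];  Q = [1, 3, 4] / [2, 6] / [5]
  Insert 7 (step 7): P = [1, 2, 4, 7] / [5, 6] / [8];  Q = [1, 3, 4, 7] / [2, 6] / [5]
  Insert 3 (step 8): P = [1, 2, 3, 7] / [4, 6] / [5] / [8];  Q = [1, 3, 4, 7] / [2, 6] / [5] / [8]
Final shape: (4, 2, 1, 1).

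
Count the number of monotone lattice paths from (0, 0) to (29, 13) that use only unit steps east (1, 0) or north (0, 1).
Number of paths = 25518731280

A monotone lattice path from (0, 0) to (29, 13) consists of 29 east steps and 13 north steps in some order, so it is determined by which 29 of the 42 steps are east. The count is C(42, 29) = 25518731280.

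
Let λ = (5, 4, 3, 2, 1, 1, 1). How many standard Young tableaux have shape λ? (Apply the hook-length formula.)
# SYT of shape (5, 4, 3, 2, 1, 1, 1) = 3620864

Hook-length formula: f^λ = n! / Π hook(c), product over all cells c of the Young diagram. For λ = (5, 4, 3, 2, 1, 1, 1), n = 17 boxes. Hook lengths by row (left-to-right, top-to-bottom): [11, 7, 5, 3, 1]; [9, 5, 3, 1]; [7, 3, 1]; [5, 1]; [3]; [2]; [1]. Product of hooks = 98232750. So f^λ = 17! / 98232750 = 355687428096000 / 98232750 = 3620864.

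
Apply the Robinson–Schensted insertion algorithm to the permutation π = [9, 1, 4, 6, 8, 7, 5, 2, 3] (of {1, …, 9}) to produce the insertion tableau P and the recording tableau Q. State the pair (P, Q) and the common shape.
P = [1, 2, 3, 7] / [4, 5] / [6] / [8] / [9];  Q = [1, 3, 4, 5] / [2, 9] / [6] / [7] / [8];  common shape = (4, 2, 1, 1, 1)

Row-insert the values π_1, π_2, … into P one at a time, bumping the leftmost entry strictly greater than the inserted value down to the next row. The recording tableau Q records, in position (i, j), the step at which that cell was added to P.
  Insert 9 (step 1): P = [9];  Q = [1]
  Insert 1 (step 2): P = [1] / [9];  Q = [1] / [2]
  Insert 4 (step 3): P = [1, 4] / [9];  Q = [1, 3] / [2]
  Insert 6 (step 4): P = [1, 4, 6] / [9];  Q = [1, 3, 4] / [2]
  Insert 8 (step 5): P = [1, 4, 6, 8] / [9];  Q = [1, 3, 4, 5] / [2]
  Insert 7 (step 6): P = [1, 4, 6, 7] / [8] / [9];  Q = [1, 3, 4, 5] / [2] / [6]
  Insert 5 (step 7): P = [1, 4, 5, 7] / [6] / [8] / [9];  Q = [1, 3, 4, 5] / [2] / [6] / [7]
  Insert 2 (step 8): P = [1, 2, 5, 7] / [4] / [6] / [8] / [9];  Q = [1, 3, 4, 5] / [2] / [6] / [7] / [8]
  Insert 3 (step 9): P = [1, 2, 3, 7] / [4, 5] / [6] / [8] / [9];  Q = [1, 3, 4, 5] / [2, 9] / [6] / [7] / [8]
Final shape: (4, 2, 1, 1, 1).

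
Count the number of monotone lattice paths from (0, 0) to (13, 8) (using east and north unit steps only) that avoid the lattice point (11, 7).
Number of paths = 108018

Total paths from (0, 0) to (13, 8): C(21, 13) = 203490. Paths through (11, 7): (paths (0, 0) → (11, 7)) × (paths (11, 7) → (13, 8)) = C(18, 11) · C(3, 2) = 31824 · 3 = 95472. Avoidance count = 203490 − 95472 = 108018.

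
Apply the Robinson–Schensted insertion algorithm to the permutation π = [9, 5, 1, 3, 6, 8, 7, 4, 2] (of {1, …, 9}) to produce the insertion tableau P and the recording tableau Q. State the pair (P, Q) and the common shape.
P = [1, 2, 4, 7] / [3, 6] / [5] / [8] / [9];  Q = [1, 4, 5, 6] / [2, 7] / [3] / [8] / [9];  common shape = (4, 2, 1, 1, 1)

Row-insert the values π_1, π_2, … into P one at a time, bumping the leftmost entry strictly greater than the inserted value down to the next row. The recording tableau Q records, in position (i, j), the step at which that cell was added to P.
  Insert 9 (step 1): P = [9];  Q = [1]
  Insert 5 (step 2): P = [5] / [9];  Q = [1] / [2]
  Insert 1 (step 3): P = [1] / [5] / [9];  Q = [1] / [2] / [3]
  Insert 3 (step 4): P = [1, 3] / [5] / [9];  Q = [1, 4] / [2] / [3]
  Insert 6 (step 5): P = [1, 3, 6] / [5] / [9];  Q = [1, 4, 5] / [2] / [3]
  Insert 8 (step 6): P = [1, 3, 6, 8] / [5] / [9];  Q = [1, 4, 5, 6] / [2] / [3]
  Insert 7 (step 7): P = [1, 3, 6, 7] / [5, 8] / [9];  Q = [1, 4, 5, 6] / [2, 7] / [3]
  Insert 4 (step 8): P = [1, 3, 4, 7] / [5, 6] / [8] / [9];  Q = [1, 4, 5, 6] / [2, 7] / [3] / [8]
  Insert 2 (step 9): P = [1, 2, 4, 7] / [3, 6] / [5] / [8] / [9];  Q = [1, 4, 5, 6] / [2, 7] / [3] / [8] / [9]
Final shape: (4, 2, 1, 1, 1).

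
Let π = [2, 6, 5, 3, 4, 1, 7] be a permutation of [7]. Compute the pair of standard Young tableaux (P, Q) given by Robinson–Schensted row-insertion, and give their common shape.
P = [1, 3, 4, 7] / [2] / [5] / [6];  Q = [1, 2, 5, 7] / [3] / [4] / [6];  common shape = (4, 1, 1, 1)

Row-insert the values π_1, π_2, … into P one at a time, bumping the leftmost entry strictly greater than the inserted value down to the next row. The recording tableau Q records, in position (i, j), the step at which that cell was added to P.
  Insert 2 (step 1): P = [2];  Q = [1]
  Insert 6 (step 2): P = [2, 6];  Q = [1, 2]
  Insert 5 (step 3): P = [2, 5] / [6];  Q = [1, 2] / [3]
  Insert 3 (step 4): P = [2, 3] / [5] / [6];  Q = [1, 2] / [3] / [4]
  Insert 4 (step 5): P = [2, 3, 4] / [5] / [6];  Q = [1, 2, 5] / [3] / [4]
  Insert 1 (step 6): P = [1, 3, 4] / [2] / [5] / [6];  Q = [1, 2, 5] / [3] / [4] / [6]
  Insert 7 (step 7): P = [1, 3, 4, 7] / [2] / [5] / [6];  Q = [1, 2, 5, 7] / [3] / [4] / [6]
Final shape: (4, 1, 1, 1).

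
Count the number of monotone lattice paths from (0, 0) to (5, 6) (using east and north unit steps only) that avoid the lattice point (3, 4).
Number of paths = 252

Total paths from (0, 0) to (5, 6): C(11, 5) = 462. Paths through (3, 4): (paths (0, 0) → (3, 4)) × (paths (3, 4) → (5, 6)) = C(7, 3) · C(4, 2) = 35 · 6 = 210. Avoidance count = 462 − 210 = 252.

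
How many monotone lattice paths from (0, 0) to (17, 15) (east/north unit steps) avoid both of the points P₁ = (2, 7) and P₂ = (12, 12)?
Number of paths = 402692728

Inclusion–exclusion. Total paths: C(32, 17) = 565722720. Through P₁: C(9, 2)·C(23, 15) = 17651304. Through P₂: C(24, 12)·C(8, 5) = 151432736. Since P₁ is strictly southwest of P₂, a monotone path through both must visit P₁ then P₂; paths through both = C(9, 2)·C(15, 10)·C(8, 5) = 6054048. Avoid both = 565722720 − 17651304 − 151432736 + 6054048 = 402692728.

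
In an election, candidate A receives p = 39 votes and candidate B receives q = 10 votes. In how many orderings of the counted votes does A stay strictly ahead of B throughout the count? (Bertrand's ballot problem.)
Strict-lead orderings = 4863609256

Total orderings of the 49 votes with 39 for A: C(49, 39) = 8217822536. By the Bertrand ballot formula (Cycle Lemma / reflection principle), the number of orderings in which A is strictly ahead of B throughout is (p − q)/(p + q) · C(p + q, p) = (39 − 10)/(39 + 10) · 8217822536 = 4863609256.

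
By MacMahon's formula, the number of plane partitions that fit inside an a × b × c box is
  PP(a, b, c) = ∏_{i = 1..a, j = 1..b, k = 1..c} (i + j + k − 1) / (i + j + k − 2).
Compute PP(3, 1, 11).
PP(3, 1, 11) = 364

Evaluate the triple product over i = 1..3, j = 1..1, k = 1..11. The factors are (2/1) · (3/2) · (4/3) · (5/4) · (6/5) · (7/6) · (8/7) · (9/8) · … (33 factors total). The numerators and denominators telescope so the product is an integer; carrying out the multiplication exactly gives PP(3, 1, 11) = 364.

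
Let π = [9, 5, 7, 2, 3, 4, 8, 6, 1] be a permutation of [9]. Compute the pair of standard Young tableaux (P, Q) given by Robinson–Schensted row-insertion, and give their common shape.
P = [1, 3, 4, 6] / [2, 7, 8] / [5] / [9];  Q = [1, 3, 6, 7] / [2, 5, 8] / [4] / [9];  common shape = (4, 3, 1, 1)

Row-insert the values π_1, π_2, … into P one at a time, bumping the leftmost entry strictly greater than the inserted value down to the next row. The recording tableau Q records, in position (i, j), the step at which that cell was added to P.
  Insert 9 (step 1): P = [9];  Q = [1]
  Insert 5 (step 2): P = [5] / [9];  Q = [1] / [2]
  Insert 7 (step 3): P = [5, 7] / [9];  Q = [1, 3] / [2]
  Insert 2 (step 4): P = [2, 7] / [5] / [9];  Q = [1, 3] / [2] / [4]
  Insert 3 (step 5): P = [2, 3] / [5, 7] / [9];  Q = [1, 3] / [2, 5] / [4]
  Insert 4 (step 6): P = [2, 3, 4] / [5, 7] / [9];  Q = [1, 3, 6] / [2, 5] / [4]
  Insert 8 (step 7): P = [2, 3, 4, 8] / [5, 7] / [9];  Q = [1, 3, 6, 7] / [2, 5] / [4]
  Insert 6 (step 8): P = [2, 3, 4, 6] / [5, 7, 8] / [9];  Q = [1, 3, 6, 7] / [2, 5, 8] / [4]
  Insert 1 (step 9): P = [1, 3, 4, 6] / [2, 7, 8] / [5] / [9];  Q = [1, 3, 6, 7] / [2, 5, 8] / [4] / [9]
Final shape: (4, 3, 1, 1).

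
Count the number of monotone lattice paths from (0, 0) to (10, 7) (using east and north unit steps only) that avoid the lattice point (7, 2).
Number of paths = 17432

Total paths from (0, 0) to (10, 7): C(17, 10) = 19448. Paths through (7, 2): (paths (0, 0) → (7, 2)) × (paths (7, 2) → (10, 7)) = C(9, 7) · C(8, 3) = 36 · 56 = 2016. Avoidance count = 19448 − 2016 = 17432.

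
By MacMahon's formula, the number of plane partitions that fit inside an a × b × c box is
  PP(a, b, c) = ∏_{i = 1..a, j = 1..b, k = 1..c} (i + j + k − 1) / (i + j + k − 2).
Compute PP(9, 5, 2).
PP(9, 5, 2) = 1002001

Evaluate the triple product over i = 1..9, j = 1..5, k = 1..2. The factors are (2/1) · (3/2) · (3/2) · (4/3) · (4/3) · (5/4) · (5/4) · (6/5) · … (90 factors total). The numerators and denominators telescope so the product is an integer; carrying out the multiplication exactly gives PP(9, 5, 2) = 1002001.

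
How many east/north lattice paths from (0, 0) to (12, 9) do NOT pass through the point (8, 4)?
Number of paths = 231560

Total paths from (0, 0) to (12, 9): C(21, 12) = 293930. Paths through (8, 4): (paths (0, 0) → (8, 4)) × (paths (8, 4) → (12, 9)) = C(12, 8) · C(9, 4) = 495 · 126 = 62370. Avoidance count = 293930 − 62370 = 231560.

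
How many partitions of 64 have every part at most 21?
p(64, parts ≤ 21) = 1433286

Use the recurrence p(n, m) = p(n, m−1) + p(n−m, m): either the largest part is < m (count p(n, m−1)) or the largest part is exactly m (remove one copy of m, count p(n−m, m)). With p(0, ·) = 1 this gives p(64, parts ≤ 21) = 1433286. (By conjugating Young diagrams, this also counts partitions of 64 into at most 21 parts.)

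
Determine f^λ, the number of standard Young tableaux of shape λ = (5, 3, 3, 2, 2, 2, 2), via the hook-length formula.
# SYT of shape (5, 3, 3, 2, 2, 2, 2) = 8162856

Hook-length formula: f^λ = n! / Π hook(c), product over all cells c of the Young diagram. For λ = (5, 3, 3, 2, 2, 2, 2), n = 19 boxes. Hook lengths by row (left-to-right, top-to-bottom): [11, 10, 5, 2, 1]; [8, 7, 2]; [7, 6, 1]; [5, 4]; [4, 3]; [3, 2]; [2, 1]. Product of hooks = 14902272000. So f^λ = 19! / 14902272000 = 121645100408832000 / 14902272000 = 8162856.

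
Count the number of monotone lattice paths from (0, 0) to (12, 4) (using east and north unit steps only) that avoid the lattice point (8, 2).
Number of paths = 1145

Total paths from (0, 0) to (12, 4): C(16, 12) = 1820. Paths through (8, 2): (paths (0, 0) → (8, 2)) × (paths (8, 2) → (12, 4)) = C(10, 8) · C(6, 4) = 45 · 15 = 675. Avoidance count = 1820 − 675 = 1145.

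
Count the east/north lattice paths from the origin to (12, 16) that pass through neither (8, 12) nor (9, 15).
Number of paths = 18389359

Inclusion–exclusion. Total paths: C(28, 12) = 30421755. Through P₁: C(20, 8)·C(8, 4) = 8817900. Through P₂: C(24, 9)·C(4, 3) = 5230016. Since P₁ is strictly southwest of P₂, a monotone path through both must visit P₁ then P₂; paths through both = C(20, 8)·C(4, 1)·C(4, 3) = 2015520. Avoid both = 30421755 − 8817900 − 5230016 + 2015520 = 18389359.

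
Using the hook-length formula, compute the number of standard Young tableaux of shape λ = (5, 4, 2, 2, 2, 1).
# SYT of shape (5, 4, 2, 2, 2, 1) = 630630

Hook-length formula: f^λ = n! / Π hook(c), product over all cells c of the Young diagram. For λ = (5, 4, 2, 2, 2, 1), n = 16 boxes. Hook lengths by row (left-to-right, top-to-bottom): [10, 8, 4, 3, 1]; [8, 6, 2, 1]; [5, 3]; [4, 2]; [3, 1]; [1]. Product of hooks = 33177600. So f^λ = 16! / 33177600 = 20922789888000 / 33177600 = 630630.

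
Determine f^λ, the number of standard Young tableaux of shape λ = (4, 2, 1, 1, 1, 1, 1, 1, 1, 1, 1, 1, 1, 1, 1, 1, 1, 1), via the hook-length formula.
# SYT of shape (4, 2, 1, 1, 1, 1, 1, 1, 1, 1, 1, 1, 1, 1, 1, 1, 1, 1) = 17765

Hook-length formula: f^λ = n! / Π hook(c), product over all cells c of the Young diagram. For λ = (4, 2, 1, 1, 1, 1, 1, 1, 1, 1, 1, 1, 1, 1, 1, 1, 1, 1), n = 22 boxes. Hook lengths by row (left-to-right, top-to-bottom): [21, 4, 2, 1]; [18, 1]; [16]; [15]; [14]; [13]; [12]; [11]; [10]; [9]; [8]; [7]; [6]; [5]; [4]; [3]; [2]; [1]. Product of hooks = 63270516621312000. So f^λ = 22! / 63270516621312000 = 1124000727777607680000 / 63270516621312000 = 17765.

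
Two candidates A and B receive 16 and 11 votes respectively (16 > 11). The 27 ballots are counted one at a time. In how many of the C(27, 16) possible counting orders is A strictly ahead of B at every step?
Strict-lead orderings = 2414425

Total orderings of the 27 votes with 16 for A: C(27, 16) = 13037895. By the Bertrand ballot formula (Cycle Lemma / reflection principle), the number of orderings in which A is strictly ahead of B throughout is (p − q)/(p + q) · C(p + q, p) = (16 − 11)/(16 + 11) · 13037895 = 2414425.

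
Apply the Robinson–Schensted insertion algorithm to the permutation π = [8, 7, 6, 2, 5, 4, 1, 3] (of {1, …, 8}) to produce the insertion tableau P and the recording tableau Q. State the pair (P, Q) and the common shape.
P = [1, 3] / [2, 4] / [5] / [6] / [7] / [8];  Q = [1, 5] / [2, 8] / [3] / [4] / [6] / [7];  common shape = (2, 2, 1, 1, 1, 1)

Row-insert the values π_1, π_2, … into P one at a time, bumping the leftmost entry strictly greater than the inserted value down to the next row. The recording tableau Q records, in position (i, j), the step at which that cell was added to P.
  Insert 8 (step 1): P = [8];  Q = [1]
  Insert 7 (step 2): P = [7] / [8];  Q = [1] / [2]
  Insert 6 (step 3): P = [6] / [7] / [8];  Q = [1] / [2] / [3]
  Insert 2 (step 4): P = [2] / [6] / [7] / [8];  Q = [1] / [2] / [3] / [4]
  Insert 5 (step 5): P = [2, 5] / [6] / [7] / [8];  Q = [1, 5] / [2] / [3] / [4]
  Insert 4 (step 6): P = [2, 4] / [5] / [6] / [7] / [8];  Q = [1, 5] / [2] / [3] / [4] / [6]
  Insert 1 (step 7): P = [1, 4] / [2] / [5] / [6] / [7] / [8];  Q = [1, 5] / [2] / [3] / [4] / [6] / [7]
  Insert 3 (step 8): P = [1, 3] / [2, 4] / [5] / [6] / [7] / [8];  Q = [1, 5] / [2, 8] / [3] / [4] / [6] / [7]
Final shape: (2, 2, 1, 1, 1, 1).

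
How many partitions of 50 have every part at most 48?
p(50, parts ≤ 48) = 204224

Use the recurrence p(n, m) = p(n, m−1) + p(n−m, m): either the largest part is < m (count p(n, m−1)) or the largest part is exactly m (remove one copy of m, count p(n−m, m)). With p(0, ·) = 1 this gives p(50, parts ≤ 48) = 204224. (By conjugating Young diagrams, this also counts partitions of 50 into at most 48 parts.)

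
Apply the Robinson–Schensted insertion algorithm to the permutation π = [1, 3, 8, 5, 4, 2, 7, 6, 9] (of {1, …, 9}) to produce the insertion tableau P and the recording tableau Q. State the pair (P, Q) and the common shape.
P = [1, 2, 4, 6, 9] / [3, 7] / [5] / [8];  Q = [1, 2, 3, 7, 9] / [4, 8] / [5] / [6];  common shape = (5, 2, 1, 1)

Row-insert the values π_1, π_2, … into P one at a time, bumping the leftmost entry strictly greater than the inserted value down to the next row. The recording tableau Q records, in position (i, j), the step at which that cell was added to P.
  Insert 1 (step 1): P = [1];  Q = [1]
  Insert 3 (step 2): P = [1, 3];  Q = [1, 2]
  Insert 8 (step 3): P = [1, 3, 8];  Q = [1, 2, 3]
  Insert 5 (step 4): P = [1, 3, 5] / [8];  Q = [1, 2, 3] / [4]
  Insert 4 (step 5): P = [1, 3, 4] / [5] / [8];  Q = [1, 2, 3] / [4] / [5]
  Insert 2 (step 6): P = [1, 2, 4] / [3] / [5] / [8];  Q = [1, 2, 3] / [4] / [5] / [6]
  Insert 7 (step 7): P = [1, 2, 4, 7] / [3] / [5] / [8];  Q = [1, 2, 3, 7] / [4] / [5] / [6]
  Insert 6 (step 8): P = [1, 2, 4, 6] / [3, 7] / [5] / [8];  Q = [1, 2, 3, 7] / [4, 8] / [5] / [6]
  Insert 9 (step 9): P = [1, 2, 4, 6, 9] / [3, 7] / [5] / [8];  Q = [1, 2, 3, 7, 9] / [4, 8] / [5] / [6]
Final shape: (5, 2, 1, 1).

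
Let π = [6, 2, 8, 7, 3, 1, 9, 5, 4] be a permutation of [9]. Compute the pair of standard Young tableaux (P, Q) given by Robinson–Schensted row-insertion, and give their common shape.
P = [1, 3, 4] / [2, 5, 9] / [6, 7] / [8];  Q = [1, 3, 7] / [2, 4, 8] / [5, 9] / [6];  common shape = (3, 3, 2, 1)

Row-insert the values π_1, π_2, … into P one at a time, bumping the leftmost entry strictly greater than the inserted value down to the next row. The recording tableau Q records, in position (i, j), the step at which that cell was added to P.
  Insert 6 (step 1): P = [6];  Q = [1]
  Insert 2 (step 2): P = [2] / [6];  Q = [1] / [2]
  Insert 8 (step 3): P = [2, 8] / [6];  Q = [1, 3] / [2]
  Insert 7 (step 4): P = [2, 7] / [6, 8];  Q = [1, 3] / [2, 4]
  Insert 3 (step 5): P = [2, 3] / [6, 7] / [8];  Q = [1, 3] / [2, 4] / [5]
  Insert 1 (step 6): P = [1, 3] / [2, 7] / [6] / [8];  Q = [1, 3] / [2, 4] / [5] / [6]
  Insert 9 (step 7): P = [1, 3, 9] / [2, 7] / [6] / [8];  Q = [1, 3, 7] / [2, 4] / [5] / [6]
  Insert 5 (step 8): P = [1, 3, 5] / [2, 7, 9] / [6] / [8];  Q = [1, 3, 7] / [2, 4, 8] / [5] / [6]
  Insert 4 (step 9): P = [1, 3, 4] / [2, 5, 9] / [6, 7] / [8];  Q = [1, 3, 7] / [2, 4, 8] / [5, 9] / [6]
Final shape: (3, 3, 2, 1).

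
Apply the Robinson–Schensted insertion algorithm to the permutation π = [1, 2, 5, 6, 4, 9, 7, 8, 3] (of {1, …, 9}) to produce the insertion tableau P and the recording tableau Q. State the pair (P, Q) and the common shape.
P = [1, 2, 3, 6, 7, 8] / [4, 9] / [5];  Q = [1, 2, 3, 4, 6, 8] / [5, 7] / [9];  common shape = (6, 2, 1)

Row-insert the values π_1, π_2, … into P one at a time, bumping the leftmost entry strictly greater than the inserted value down to the next row. The recording tableau Q records, in position (i, j), the step at which that cell was added to P.
  Insert 1 (step 1): P = [1];  Q = [1]
  Insert 2 (step 2): P = [1, 2];  Q = [1, 2]
  Insert 5 (step 3): P = [1, 2, 5];  Q = [1, 2, 3]
  Insert 6 (step 4): P = [1, 2, 5, 6];  Q = [1, 2, 3, 4]
  Insert 4 (step 5): P = [1, 2, 4, 6] / [5];  Q = [1, 2, 3, 4] / [5]
  Insert 9 (step 6): P = [1, 2, 4, 6, 9] / [5];  Q = [1, 2, 3, 4, 6] / [5]
  Insert 7 (step 7): P = [1, 2, 4, 6, 7] / [5, 9];  Q = [1, 2, 3, 4, 6] / [5, 7]
  Insert 8 (step 8): P = [1, 2, 4, 6, 7, 8] / [5, 9];  Q = [1, 2, 3, 4, 6, 8] / [5, 7]
  Insert 3 (step 9): P = [1, 2, 3, 6, 7, 8] / [4, 9] / [5];  Q = [1, 2, 3, 4, 6, 8] / [5, 7] / [9]
Final shape: (6, 2, 1).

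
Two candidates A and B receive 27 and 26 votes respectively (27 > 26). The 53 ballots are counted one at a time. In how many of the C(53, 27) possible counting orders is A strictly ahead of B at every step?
Strict-lead orderings = 18367353072152

Total orderings of the 53 votes with 27 for A: C(53, 27) = 973469712824056. By the Bertrand ballot formula (Cycle Lemma / reflection principle), the number of orderings in which A is strictly ahead of B throughout is (p − q)/(p + q) · C(p + q, p) = (27 − 26)/(27 + 26) · 973469712824056 = 18367353072152.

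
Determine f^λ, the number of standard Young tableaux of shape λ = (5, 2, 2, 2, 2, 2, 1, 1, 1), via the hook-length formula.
# SYT of shape (5, 2, 2, 2, 2, 2, 1, 1, 1) = 837760

Hook-length formula: f^λ = n! / Π hook(c), product over all cells c of the Young diagram. For λ = (5, 2, 2, 2, 2, 2, 1, 1, 1), n = 18 boxes. Hook lengths by row (left-to-right, top-to-bottom): [13, 9, 3, 2, 1]; [9, 5]; [8, 4]; [7, 3]; [6, 2]; [5, 1]; [3]; [2]; [1]. Product of hooks = 7642252800. So f^λ = 18! / 7642252800 = 6402373705728000 / 7642252800 = 837760.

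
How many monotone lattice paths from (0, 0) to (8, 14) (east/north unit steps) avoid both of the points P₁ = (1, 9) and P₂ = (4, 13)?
Number of paths = 301700

Inclusion–exclusion. Total paths: C(22, 8) = 319770. Through P₁: C(10, 1)·C(12, 7) = 7920. Through P₂: C(17, 4)·C(5, 4) = 11900. Since P₁ is strictly southwest of P₂, a monotone path through both must visit P₁ then P₂; paths through both = C(10, 1)·C(7, 3)·C(5, 4) = 1750. Avoid both = 319770 − 7920 − 11900 + 1750 = 301700.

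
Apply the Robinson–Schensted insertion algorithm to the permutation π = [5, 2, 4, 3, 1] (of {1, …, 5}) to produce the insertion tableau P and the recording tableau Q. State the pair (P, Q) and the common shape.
P = [1, 3] / [2] / [4] / [5];  Q = [1, 3] / [2] / [4] / [5];  common shape = (2, 1, 1, 1)

Row-insert the values π_1, π_2, … into P one at a time, bumping the leftmost entry strictly greater than the inserted value down to the next row. The recording tableau Q records, in position (i, j), the step at which that cell was added to P.
  Insert 5 (step 1): P = [5];  Q = [1]
  Insert 2 (step 2): P = [2] / [5];  Q = [1] / [2]
  Insert 4 (step 3): P = [2, 4] / [5];  Q = [1, 3] / [2]
  Insert 3 (step 4): P = [2, 3] / [4] / [5];  Q = [1, 3] / [2] / [4]
  Insert 1 (step 5): P = [1, 3] / [2] / [4] / [5];  Q = [1, 3] / [2] / [4] / [5]
Final shape: (2, 1, 1, 1).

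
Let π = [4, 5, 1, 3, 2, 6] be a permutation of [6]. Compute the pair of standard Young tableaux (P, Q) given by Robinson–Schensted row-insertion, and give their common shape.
P = [1, 2, 6] / [3, 5] / [4];  Q = [1, 2, 6] / [3, 4] / [5];  common shape = (3, 2, 1)

Row-insert the values π_1, π_2, … into P one at a time, bumping the leftmost entry strictly greater than the inserted value down to the next row. The recording tableau Q records, in position (i, j), the step at which that cell was added to P.
  Insert 4 (step 1): P = [4];  Q = [1]
  Insert 5 (step 2): P = [4, 5];  Q = [1, 2]
  Insert 1 (step 3): P = [1, 5] / [4];  Q = [1, 2] / [3]
  Insert 3 (step 4): P = [1, 3] / [4, 5];  Q = [1, 2] / [3, 4]
  Insert 2 (step 5): P = [1, 2] / [3, 5] / [4];  Q = [1, 2] / [3, 4] / [5]
  Insert 6 (step 6): P = [1, 2, 6] / [3, 5] / [4];  Q = [1, 2, 6] / [3, 4] / [5]
Final shape: (3, 2, 1).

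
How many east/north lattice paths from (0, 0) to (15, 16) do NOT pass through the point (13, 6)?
Number of paths = 298749483

Total paths from (0, 0) to (15, 16): C(31, 15) = 300540195. Paths through (13, 6): (paths (0, 0) → (13, 6)) × (paths (13, 6) → (15, 16)) = C(19, 13) · C(12, 2) = 27132 · 66 = 1790712. Avoidance count = 300540195 − 1790712 = 298749483.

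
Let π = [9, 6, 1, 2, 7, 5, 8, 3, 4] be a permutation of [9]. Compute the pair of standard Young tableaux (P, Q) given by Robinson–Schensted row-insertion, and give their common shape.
P = [1, 2, 3, 4] / [5, 7, 8] / [6] / [9];  Q = [1, 4, 5, 7] / [2, 6, 9] / [3] / [8];  common shape = (4, 3, 1, 1)

Row-insert the values π_1, π_2, … into P one at a time, bumping the leftmost entry strictly greater than the inserted value down to the next row. The recording tableau Q records, in position (i, j), the step at which that cell was added to P.
  Insert 9 (step 1): P = [9];  Q = [1]
  Insert 6 (step 2): P = [6] / [9];  Q = [1] / [2]
  Insert 1 (step 3): P = [1] / [6] / [9];  Q = [1] / [2] / [3]
  Insert 2 (step 4): P = [1, 2] / [6] / [9];  Q = [1, 4] / [2] / [3]
  Insert 7 (step 5): P = [1, 2, 7] / [6] / [9];  Q = [1, 4, 5] / [2] / [3]
  Insert 5 (step 6): P = [1, 2, 5] / [6, 7] / [9];  Q = [1, 4, 5] / [2, 6] / [3]
  Insert 8 (step 7): P = [1, 2, 5, 8] / [6, 7] / [9];  Q = [1, 4, 5, 7] / [2, 6] / [3]
  Insert 3 (step 8): P = [1, 2, 3, 8] / [5, 7] / [6] / [9];  Q = [1, 4, 5, 7] / [2, 6] / [3] / [8]
  Insert 4 (step 9): P = [1, 2, 3, 4] / [5, 7, 8] / [6] / [9];  Q = [1, 4, 5, 7] / [2, 6, 9] / [3] / [8]
Final shape: (4, 3, 1, 1).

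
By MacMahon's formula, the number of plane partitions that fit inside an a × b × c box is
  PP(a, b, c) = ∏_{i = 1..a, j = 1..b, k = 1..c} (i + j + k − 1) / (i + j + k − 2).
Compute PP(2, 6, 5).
PP(2, 6, 5) = 60984

Evaluate the triple product over i = 1..2, j = 1..6, k = 1..5. The factors are (2/1) · (3/2) · (4/3) · (5/4) · (6/5) · (3/2) · (4/3) · (5/4) · … (60 factors total). The numerators and denominators telescope so the product is an integer; carrying out the multiplication exactly gives PP(2, 6, 5) = 60984.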